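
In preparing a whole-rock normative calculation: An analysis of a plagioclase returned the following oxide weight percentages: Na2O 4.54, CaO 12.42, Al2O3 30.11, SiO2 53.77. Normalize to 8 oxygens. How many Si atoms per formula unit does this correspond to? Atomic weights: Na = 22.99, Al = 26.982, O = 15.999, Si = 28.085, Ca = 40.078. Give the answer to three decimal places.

2.410 Si apfu

4.54 wt% Na2O ÷ 61.979 g/mol = 0.07325 mol, giving 0.14650 Na and 0.07325 O.
12.42 wt% CaO ÷ 56.077 g/mol = 0.22148 mol, giving 0.22148 Ca and 0.22148 O.
30.11 wt% Al2O3 ÷ 101.961 g/mol = 0.29531 mol, giving 0.59062 Al and 0.88593 O.
53.77 wt% SiO2 ÷ 60.083 g/mol = 0.89493 mol, giving 0.89493 Si and 1.78986 O.
Oxygen sums to 2.97052; scaling by 8/2.97052 = 2.69313 puts the formula on 8 O.
Si: 0.89493 × 2.69313 = 2.410 atoms per formula unit.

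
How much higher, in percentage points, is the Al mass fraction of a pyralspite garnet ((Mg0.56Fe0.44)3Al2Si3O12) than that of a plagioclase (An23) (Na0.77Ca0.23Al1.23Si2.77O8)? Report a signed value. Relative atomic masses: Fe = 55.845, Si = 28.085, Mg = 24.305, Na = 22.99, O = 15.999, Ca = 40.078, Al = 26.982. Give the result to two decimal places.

-0.35 percentage points

Al in (Mg0.56Fe0.44)3Al2Si3O12: molar mass 444.755 g/mol; 2×26.982 = 53.964 g → 12.13 wt%.
Al in Na0.77Ca0.23Al1.23Si2.77O8: molar mass 265.896 g/mol; 1.23×26.982 = 33.188 g → 12.48 wt%.
Difference = 12.13 − 12.48 = -0.35 percentage points.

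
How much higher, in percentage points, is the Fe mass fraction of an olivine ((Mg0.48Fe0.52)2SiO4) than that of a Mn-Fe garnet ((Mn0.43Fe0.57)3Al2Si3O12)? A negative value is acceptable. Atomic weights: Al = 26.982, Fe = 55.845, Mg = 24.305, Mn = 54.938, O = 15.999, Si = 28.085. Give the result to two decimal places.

14.25 percentage points

Fe in (Mg0.48Fe0.52)2SiO4: molar mass 173.493 g/mol; 1.04×55.845 = 58.079 g → 33.48 wt%.
Fe in (Mn0.43Fe0.57)3Al2Si3O12: molar mass 496.572 g/mol; 1.71×55.845 = 95.495 g → 19.23 wt%.
Difference = 33.48 − 19.23 = 14.25 percentage points.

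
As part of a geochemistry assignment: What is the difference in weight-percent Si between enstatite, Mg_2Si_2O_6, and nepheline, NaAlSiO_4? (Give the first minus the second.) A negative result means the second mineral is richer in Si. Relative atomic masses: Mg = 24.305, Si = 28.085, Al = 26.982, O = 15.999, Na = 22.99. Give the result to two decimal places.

M(Mg_2Si_2O_6) = 200.774 g/mol, so wt% Si = 56.170/200.774 × 100 = 27.98%.
M(NaAlSiO_4) = 142.053 g/mol, so wt% Si = 28.085/142.053 × 100 = 19.77%.
27.98 − 19.77 = 8.21 pp.

8.21 percentage points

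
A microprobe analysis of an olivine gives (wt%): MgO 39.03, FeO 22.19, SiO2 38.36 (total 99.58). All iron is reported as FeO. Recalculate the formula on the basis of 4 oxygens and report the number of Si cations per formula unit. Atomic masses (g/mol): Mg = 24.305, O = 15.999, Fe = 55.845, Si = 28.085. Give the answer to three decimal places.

MgO: 39.03/40.304 = 0.96839 mol → 0.96839 mol Mg, 0.96839 mol O.
FeO: 22.19/71.844 = 0.30886 mol → 0.30886 mol Fe, 0.30886 mol O.
SiO2: 38.36/60.083 = 0.63845 mol → 0.63845 mol Si, 1.27690 mol O.
Total oxygen = 2.55415 mol. Normalization factor = 4/2.55415 = 1.56608.
Si per 4 O = 0.63845 × 1.56608 = 1.000.

1.000 Si apfu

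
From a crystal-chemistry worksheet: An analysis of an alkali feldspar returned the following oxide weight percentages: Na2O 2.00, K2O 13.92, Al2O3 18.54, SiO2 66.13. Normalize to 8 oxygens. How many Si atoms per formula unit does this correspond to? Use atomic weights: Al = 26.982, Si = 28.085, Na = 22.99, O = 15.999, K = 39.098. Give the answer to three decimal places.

3.008 Si apfu

Na2O: 2.00/61.979 = 0.03227 mol → 0.06454 mol Na, 0.03227 mol O.
K2O: 13.92/94.195 = 0.14778 mol → 0.29556 mol K, 0.14778 mol O.
Al2O3: 18.54/101.961 = 0.18183 mol → 0.36366 mol Al, 0.54549 mol O.
SiO2: 66.13/60.083 = 1.10064 mol → 1.10064 mol Si, 2.20128 mol O.
Total oxygen = 2.92682 mol. Normalization factor = 8/2.92682 = 2.73334.
Si per 8 O = 1.10064 × 2.73334 = 3.008.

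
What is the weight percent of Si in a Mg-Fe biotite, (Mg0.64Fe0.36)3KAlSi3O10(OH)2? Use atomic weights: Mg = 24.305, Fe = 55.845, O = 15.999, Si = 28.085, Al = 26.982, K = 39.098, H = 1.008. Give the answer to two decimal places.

M((Mg0.64Fe0.36)3KAlSi3O10(OH)2) = 451.317 g/mol.
Si contributes 3 × 28.085 = 84.255 g per mole.
84.255/451.317 = 0.1867 → 18.67%.

18.67 wt%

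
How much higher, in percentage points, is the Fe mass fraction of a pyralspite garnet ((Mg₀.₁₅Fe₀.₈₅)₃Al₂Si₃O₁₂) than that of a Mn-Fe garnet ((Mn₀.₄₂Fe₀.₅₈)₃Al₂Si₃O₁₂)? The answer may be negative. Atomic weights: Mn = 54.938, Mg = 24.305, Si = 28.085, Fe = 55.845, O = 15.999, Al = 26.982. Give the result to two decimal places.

M((Mg₀.₁₅Fe₀.₈₅)₃Al₂Si₃O₁₂) = 483.549 g/mol, so wt% Fe = 142.405/483.549 × 100 = 29.45%.
M((Mn₀.₄₂Fe₀.₅₈)₃Al₂Si₃O₁₂) = 496.599 g/mol, so wt% Fe = 97.170/496.599 × 100 = 19.57%.
29.45 − 19.57 = 9.88 pp.

9.88 percentage points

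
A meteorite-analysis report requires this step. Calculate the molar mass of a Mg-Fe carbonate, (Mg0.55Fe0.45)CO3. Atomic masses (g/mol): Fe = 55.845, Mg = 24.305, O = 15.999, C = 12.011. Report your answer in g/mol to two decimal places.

M = 0.55*24.305 + 0.45*55.845 + 1*12.011 + 3*15.999

98.51 g/mol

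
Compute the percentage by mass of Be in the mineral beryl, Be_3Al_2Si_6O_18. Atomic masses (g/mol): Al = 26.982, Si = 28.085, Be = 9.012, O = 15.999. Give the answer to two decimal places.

5.03 mass %

M(Be_3Al_2Si_6O_18) = 537.492 g/mol.
Be contributes 3 × 9.012 = 27.036 g per mole.
27.036/537.492 = 0.0503 → 5.03%.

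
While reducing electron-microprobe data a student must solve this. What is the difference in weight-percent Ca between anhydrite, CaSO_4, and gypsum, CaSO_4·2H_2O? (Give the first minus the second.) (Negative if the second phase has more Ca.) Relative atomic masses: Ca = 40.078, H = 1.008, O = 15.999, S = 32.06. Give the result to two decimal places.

Ca in CaSO_4: molar mass 136.134 g/mol; 1×40.078 = 40.078 g → 29.44 wt%.
Ca in CaSO_4·2H_2O: molar mass 172.164 g/mol; 1×40.078 = 40.078 g → 23.28 wt%.
Difference = 29.44 − 23.28 = 6.16 percentage points.

6.16 percentage points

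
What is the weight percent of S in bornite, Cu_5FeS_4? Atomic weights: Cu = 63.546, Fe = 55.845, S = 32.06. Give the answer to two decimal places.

Formula mass = 5×63.546 + 1×55.845 + 4×32.06 = 501.815 g/mol, of which 128.240 g is S.
So S makes up 128.240/501.815 = 0.2556 of the mass, i.e. 25.56%.

25.56 weight percent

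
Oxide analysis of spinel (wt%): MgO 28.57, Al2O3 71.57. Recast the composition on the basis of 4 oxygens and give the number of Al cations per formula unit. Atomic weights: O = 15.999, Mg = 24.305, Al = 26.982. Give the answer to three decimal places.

1.995 Al apfu

MgO (M=40.304): mol = 0.70886; Mg = 0.70886, O = 0.70886.
Al2O3 (M=101.961): mol = 0.70194; Al = 1.40388, O = 2.10582.
ΣO = 2.81468; factor = 4/ΣO = 1.42112.
Al apfu = 1.40388 × 1.42112 = 1.995.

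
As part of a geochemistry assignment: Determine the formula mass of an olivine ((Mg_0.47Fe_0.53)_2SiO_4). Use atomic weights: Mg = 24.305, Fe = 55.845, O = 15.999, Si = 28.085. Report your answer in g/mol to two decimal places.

Mg: 0.94 × 24.305 = 22.8467
Fe: 1.06 × 55.845 = 59.1957
Si: 1 × 28.085 = 28.0850
O: 4 × 15.999 = 63.9960
Summing the contributions gives the formula mass.

174.12 g/mol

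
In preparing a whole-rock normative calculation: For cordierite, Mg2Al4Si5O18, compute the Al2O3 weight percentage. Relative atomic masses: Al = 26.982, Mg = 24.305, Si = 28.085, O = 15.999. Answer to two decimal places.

34.86 wt%

Formula mass = 584.945 g/mol.
4 Al → 2.0000 mol Al2O3 per formula unit; M(Al2O3) = 101.961, so Al2O3 mass = 203.922 g.
203.922/584.945 × 100 = 34.86 wt%.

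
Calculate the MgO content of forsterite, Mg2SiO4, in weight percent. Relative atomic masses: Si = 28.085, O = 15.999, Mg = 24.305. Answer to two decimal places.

Formula mass = 140.691 g/mol.
2 Mg → 2.0000 mol MgO per formula unit; M(MgO) = 40.304, so MgO mass = 80.608 g.
80.608/140.691 × 100 = 57.29 wt%.

57.29 wt%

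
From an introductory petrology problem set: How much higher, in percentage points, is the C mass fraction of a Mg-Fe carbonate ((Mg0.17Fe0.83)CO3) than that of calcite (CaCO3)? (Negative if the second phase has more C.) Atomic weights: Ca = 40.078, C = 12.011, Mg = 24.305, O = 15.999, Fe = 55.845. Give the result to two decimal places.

-1.13 percentage points

First mineral: 12.011 g C in 110.491 g formula = 10.87 wt% C.
Second mineral: 12.011 g C in 100.086 g formula = 12.00 wt% C.
10.87% − 12.00% gives a difference of -1.13 percentage points.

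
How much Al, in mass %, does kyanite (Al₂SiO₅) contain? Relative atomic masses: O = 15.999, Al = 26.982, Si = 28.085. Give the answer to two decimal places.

Formula mass = 2*26.982 + 1*28.085 + 5*15.999 = 162.044 g/mol, of which 53.964 g is Al.
So Al makes up 53.964/162.044 = 0.3330 of the mass, i.e. 33.30%.

33.30 mass %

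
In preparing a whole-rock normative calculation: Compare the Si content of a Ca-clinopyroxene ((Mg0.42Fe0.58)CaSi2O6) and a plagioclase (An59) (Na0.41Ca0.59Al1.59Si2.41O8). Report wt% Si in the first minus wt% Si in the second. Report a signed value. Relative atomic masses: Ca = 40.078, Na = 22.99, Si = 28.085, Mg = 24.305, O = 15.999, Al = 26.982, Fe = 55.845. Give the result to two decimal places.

-1.00 percentage points

First mineral: 56.170 g Si in 234.840 g formula = 23.92 wt% Si.
Second mineral: 67.685 g Si in 271.650 g formula = 24.92 wt% Si.
23.92% − 24.92% gives a difference of -1.00 percentage points.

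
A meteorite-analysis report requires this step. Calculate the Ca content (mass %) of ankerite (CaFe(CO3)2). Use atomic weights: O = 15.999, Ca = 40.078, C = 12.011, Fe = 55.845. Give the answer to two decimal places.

18.56 mass %

Molar mass of CaFe(CO3)2: 1×40.078 + 1×55.845 + 2×12.011 + 6×15.999 = 215.939 g/mol.
Mass of Ca per formula unit: 1 × 40.078 = 40.078 g.
Weight fraction Ca = 40.078 / 215.939 = 0.1856.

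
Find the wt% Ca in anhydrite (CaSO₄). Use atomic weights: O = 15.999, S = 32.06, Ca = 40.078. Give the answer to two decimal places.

Formula mass = 1×40.078 + 1×32.06 + 4×15.999 = 136.134 g/mol, of which 40.078 g is Ca.
So Ca makes up 40.078/136.134 = 0.2944 of the mass, i.e. 29.44%.

29.44 mass %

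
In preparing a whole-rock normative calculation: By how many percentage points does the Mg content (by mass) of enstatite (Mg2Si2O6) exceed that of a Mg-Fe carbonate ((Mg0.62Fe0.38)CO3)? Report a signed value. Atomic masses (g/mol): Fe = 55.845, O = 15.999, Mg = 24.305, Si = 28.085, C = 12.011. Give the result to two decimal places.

8.56 percentage points

M(Mg2Si2O6) = 200.774 g/mol, so wt% Mg = 48.610/200.774 × 100 = 24.21%.
M((Mg0.62Fe0.38)CO3) = 96.298 g/mol, so wt% Mg = 15.069/96.298 × 100 = 15.65%.
24.21 − 15.65 = 8.56 pp.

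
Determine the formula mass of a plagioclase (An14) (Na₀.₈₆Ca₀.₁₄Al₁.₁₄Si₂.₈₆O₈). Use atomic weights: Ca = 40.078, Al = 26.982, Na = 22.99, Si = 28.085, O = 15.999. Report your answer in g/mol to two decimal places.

The formula mass is the sum 0.86·22.99 + 0.14·40.078 + 1.14·26.982 + 2.86·28.085 + 8·15.999.

264.46 g/mol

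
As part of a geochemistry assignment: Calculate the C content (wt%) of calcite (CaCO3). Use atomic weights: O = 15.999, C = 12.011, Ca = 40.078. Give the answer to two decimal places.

12.00 wt%

M(CaCO3) = 100.086 g/mol.
C contributes 1 × 12.011 = 12.011 g per mole.
12.011/100.086 = 0.1200 → 12.00%.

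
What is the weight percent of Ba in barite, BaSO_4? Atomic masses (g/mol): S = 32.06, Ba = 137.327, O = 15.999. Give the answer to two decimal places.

58.84 mass %

Formula mass = 1*137.327 + 1*32.06 + 4*15.999 = 233.383 g/mol, of which 137.327 g is Ba.
So Ba makes up 137.327/233.383 = 0.5884 of the mass, i.e. 58.84%.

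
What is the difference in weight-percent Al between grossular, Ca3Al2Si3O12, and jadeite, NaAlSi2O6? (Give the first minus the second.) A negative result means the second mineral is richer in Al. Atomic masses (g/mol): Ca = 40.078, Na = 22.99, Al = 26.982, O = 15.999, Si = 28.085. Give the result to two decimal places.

-1.37 percentage points

M(Ca3Al2Si3O12) = 450.441 g/mol, so wt% Al = 53.964/450.441 × 100 = 11.98%.
M(NaAlSi2O6) = 202.136 g/mol, so wt% Al = 26.982/202.136 × 100 = 13.35%.
11.98 − 13.35 = -1.37 pp.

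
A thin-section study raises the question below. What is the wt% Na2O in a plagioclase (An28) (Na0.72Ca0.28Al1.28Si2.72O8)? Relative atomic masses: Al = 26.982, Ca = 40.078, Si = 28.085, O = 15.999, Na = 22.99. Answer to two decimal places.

8.37 wt%

M(Na0.72Ca0.28Al1.28Si2.72O8) = 266.695 g/mol; M(Na2O) = 61.979 g/mol.
Moles Na2O per formula unit = 0.72 Na ÷ 2 = 0.3600.
Na2O fraction = (0.3600 × 61.979) / 266.695 = 22.312/266.695 = 0.0837.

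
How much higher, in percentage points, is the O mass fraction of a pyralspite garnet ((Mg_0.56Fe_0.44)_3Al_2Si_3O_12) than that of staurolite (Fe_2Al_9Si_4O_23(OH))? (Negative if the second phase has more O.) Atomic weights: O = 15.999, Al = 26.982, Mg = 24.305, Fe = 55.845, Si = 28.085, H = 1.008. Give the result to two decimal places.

First mineral: 191.988 g O in 444.755 g formula = 43.17 wt% O.
Second mineral: 383.976 g O in 851.852 g formula = 45.08 wt% O.
43.17% − 45.08% gives a difference of -1.91 percentage points.

-1.91 percentage points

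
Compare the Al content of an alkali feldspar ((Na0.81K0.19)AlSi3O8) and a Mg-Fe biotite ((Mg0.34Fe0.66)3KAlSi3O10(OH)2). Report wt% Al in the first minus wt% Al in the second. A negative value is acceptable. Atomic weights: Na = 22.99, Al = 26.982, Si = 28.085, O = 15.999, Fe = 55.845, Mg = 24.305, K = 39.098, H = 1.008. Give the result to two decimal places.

4.55 percentage points

First mineral: 26.982 g Al in 265.280 g formula = 10.17 wt% Al.
Second mineral: 26.982 g Al in 479.703 g formula = 5.62 wt% Al.
10.17% − 5.62% gives a difference of 4.55 percentage points.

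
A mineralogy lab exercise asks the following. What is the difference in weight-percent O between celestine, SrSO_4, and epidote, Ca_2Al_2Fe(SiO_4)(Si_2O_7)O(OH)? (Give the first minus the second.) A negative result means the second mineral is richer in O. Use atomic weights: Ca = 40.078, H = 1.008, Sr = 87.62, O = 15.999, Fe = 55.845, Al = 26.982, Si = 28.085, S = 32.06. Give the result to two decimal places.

O in SrSO_4: molar mass 183.676 g/mol; 4×15.999 = 63.996 g → 34.84 wt%.
O in Ca_2Al_2Fe(SiO_4)(Si_2O_7)O(OH): molar mass 483.215 g/mol; 13×15.999 = 207.987 g → 43.04 wt%.
Difference = 34.84 − 43.04 = -8.20 percentage points.

-8.20 percentage points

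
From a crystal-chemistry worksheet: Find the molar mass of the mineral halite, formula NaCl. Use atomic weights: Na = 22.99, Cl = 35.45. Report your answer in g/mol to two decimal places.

58.44 g/mol

M = 1(22.99) + 1(35.45)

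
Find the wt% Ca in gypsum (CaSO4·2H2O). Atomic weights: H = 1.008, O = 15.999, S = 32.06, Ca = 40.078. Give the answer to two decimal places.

M(CaSO4·2H2O) = 172.164 g/mol.
Ca contributes 1 × 40.078 = 40.078 g per mole.
40.078/172.164 = 0.2328 → 23.28%.

23.28 mass %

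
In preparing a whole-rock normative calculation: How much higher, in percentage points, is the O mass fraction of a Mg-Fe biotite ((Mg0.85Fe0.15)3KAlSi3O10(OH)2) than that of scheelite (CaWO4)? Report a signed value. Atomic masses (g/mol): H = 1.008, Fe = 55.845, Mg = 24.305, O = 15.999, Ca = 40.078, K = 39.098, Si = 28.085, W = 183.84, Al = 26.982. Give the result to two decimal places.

22.27 percentage points

O in (Mg0.85Fe0.15)3KAlSi3O10(OH)2: molar mass 431.447 g/mol; 12×15.999 = 191.988 g → 44.50 wt%.
O in CaWO4: molar mass 287.914 g/mol; 4×15.999 = 63.996 g → 22.23 wt%.
Difference = 44.50 − 22.23 = 22.27 percentage points.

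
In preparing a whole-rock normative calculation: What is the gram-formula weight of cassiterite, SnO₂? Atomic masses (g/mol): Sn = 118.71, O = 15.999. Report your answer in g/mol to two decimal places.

M = 1·118.71 + 2·15.999

150.71 g/mol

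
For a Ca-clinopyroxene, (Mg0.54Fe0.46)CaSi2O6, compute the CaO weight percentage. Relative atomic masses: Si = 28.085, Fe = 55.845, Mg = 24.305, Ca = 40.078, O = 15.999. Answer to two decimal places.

Formula mass = 231.055 g/mol.
1 Ca → 1.0000 mol CaO per formula unit; M(CaO) = 56.077, so CaO mass = 56.077 g.
56.077/231.055 × 100 = 24.27 wt%.

24.27 wt%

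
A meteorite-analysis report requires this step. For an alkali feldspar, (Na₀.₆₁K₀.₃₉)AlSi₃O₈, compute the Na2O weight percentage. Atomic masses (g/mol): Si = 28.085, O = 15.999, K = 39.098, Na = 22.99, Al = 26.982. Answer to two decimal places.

Formula mass = 268.501 g/mol.
0.61 Na → 0.3050 mol Na2O per formula unit; M(Na2O) = 61.979, so Na2O mass = 18.904 g.
18.904/268.501 × 100 = 7.04 wt%.

7.04 wt%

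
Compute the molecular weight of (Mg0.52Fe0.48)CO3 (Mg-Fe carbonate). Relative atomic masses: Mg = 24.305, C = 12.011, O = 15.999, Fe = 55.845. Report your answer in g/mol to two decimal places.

99.45 g/mol

M = 0.52*24.305 + 0.48*55.845 + 1*12.011 + 3*15.999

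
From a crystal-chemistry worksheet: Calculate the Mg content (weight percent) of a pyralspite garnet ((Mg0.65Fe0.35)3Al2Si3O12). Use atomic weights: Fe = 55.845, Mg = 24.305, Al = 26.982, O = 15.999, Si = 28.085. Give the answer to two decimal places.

M((Mg0.65Fe0.35)3Al2Si3O12) = 436.239 g/mol.
Mg contributes 1.95 × 24.305 = 47.395 g per mole.
47.395/436.239 = 0.1086 → 10.86%.

10.86 weight percent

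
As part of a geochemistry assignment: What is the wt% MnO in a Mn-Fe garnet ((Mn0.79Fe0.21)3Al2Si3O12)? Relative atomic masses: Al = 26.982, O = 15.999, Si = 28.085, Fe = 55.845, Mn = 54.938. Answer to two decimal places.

Formula mass = 495.592 g/mol.
2.37 Mn → 2.3700 mol MnO per formula unit; M(MnO) = 70.937, so MnO mass = 168.121 g.
168.121/495.592 × 100 = 33.92 wt%.

33.92 wt%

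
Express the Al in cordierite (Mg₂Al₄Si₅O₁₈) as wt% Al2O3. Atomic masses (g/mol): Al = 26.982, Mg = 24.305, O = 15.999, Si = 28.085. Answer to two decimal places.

M(Mg₂Al₄Si₅O₁₈) = 584.945 g/mol; M(Al2O3) = 101.961 g/mol.
Moles Al2O3 per formula unit = 4 Al ÷ 2 = 2.0000.
Al2O3 fraction = (2.0000 × 101.961) / 584.945 = 203.922/584.945 = 0.3486.

34.86 wt%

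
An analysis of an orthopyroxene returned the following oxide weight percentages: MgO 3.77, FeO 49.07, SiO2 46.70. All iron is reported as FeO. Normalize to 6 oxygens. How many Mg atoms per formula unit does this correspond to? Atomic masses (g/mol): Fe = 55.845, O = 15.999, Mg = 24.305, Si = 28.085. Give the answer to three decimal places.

MgO (M=40.304): mol = 0.09354; Mg = 0.09354, O = 0.09354.
FeO (M=71.844): mol = 0.68301; Fe = 0.68301, O = 0.68301.
SiO2 (M=60.083): mol = 0.77726; Si = 0.77726, O = 1.55452.
ΣO = 2.33107; factor = 6/ΣO = 2.57393.
Mg apfu = 0.09354 × 2.57393 = 0.241.

0.241 Mg apfu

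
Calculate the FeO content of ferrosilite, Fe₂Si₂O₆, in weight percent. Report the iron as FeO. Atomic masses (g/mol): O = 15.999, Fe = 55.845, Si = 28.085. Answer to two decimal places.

54.46 wt%

Molar mass of Fe₂Si₂O₆ = 2*55.845 + 2*28.085 + 6*15.999 = 263.854 g/mol.
Each formula unit contains 2 Fe, equivalent to 2/1 = 2.0000 mol FeO.
M(FeO) = 1×55.845 + 1×15.999 = 71.844 g/mol.
Mass of FeO per formula unit = 2.0000 × 71.844 = 143.688 g.
FeO wt% = 143.688 / 263.854 × 100 = 54.46%.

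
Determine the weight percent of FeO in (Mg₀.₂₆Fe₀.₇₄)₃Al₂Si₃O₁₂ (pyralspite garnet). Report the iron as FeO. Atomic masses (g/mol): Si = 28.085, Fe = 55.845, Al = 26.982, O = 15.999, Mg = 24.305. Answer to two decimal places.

33.71 wt%

M((Mg₀.₂₆Fe₀.₇₄)₃Al₂Si₃O₁₂) = 473.141 g/mol; M(FeO) = 71.844 g/mol.
Moles FeO per formula unit = 2.22 Fe ÷ 1 = 2.2200.
FeO fraction = (2.2200 × 71.844) / 473.141 = 159.494/473.141 = 0.3371.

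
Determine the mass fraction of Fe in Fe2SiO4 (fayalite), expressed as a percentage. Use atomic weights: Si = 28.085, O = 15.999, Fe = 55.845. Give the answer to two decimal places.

54.81 wt%

Molar mass of Fe2SiO4: 2·55.845 + 1·28.085 + 4·15.999 = 203.771 g/mol.
Mass of Fe per formula unit: 2 × 55.845 = 111.690 g.
Weight fraction Fe = 111.690 / 203.771 = 0.5481.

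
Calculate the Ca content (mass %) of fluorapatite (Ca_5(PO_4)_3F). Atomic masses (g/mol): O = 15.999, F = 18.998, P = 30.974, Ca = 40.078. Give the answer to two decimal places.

39.74 mass %

M(Ca_5(PO_4)_3F) = 504.298 g/mol.
Ca contributes 5 × 40.078 = 200.390 g per mole.
200.390/504.298 = 0.3974 → 39.74%.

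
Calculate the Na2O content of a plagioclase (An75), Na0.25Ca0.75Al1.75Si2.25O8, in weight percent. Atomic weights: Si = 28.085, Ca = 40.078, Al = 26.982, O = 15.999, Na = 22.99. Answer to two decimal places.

M(Na0.25Ca0.75Al1.75Si2.25O8) = 274.208 g/mol; M(Na2O) = 61.979 g/mol.
Moles Na2O per formula unit = 0.25 Na ÷ 2 = 0.1250.
Na2O fraction = (0.1250 × 61.979) / 274.208 = 7.747/274.208 = 0.0283.

2.83 wt%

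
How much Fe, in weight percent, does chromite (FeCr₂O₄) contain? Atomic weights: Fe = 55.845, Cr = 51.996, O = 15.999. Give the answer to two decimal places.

24.95 weight percent

M(FeCr₂O₄) = 223.833 g/mol.
Fe contributes 1 × 55.845 = 55.845 g per mole.
55.845/223.833 = 0.2495 → 24.95%.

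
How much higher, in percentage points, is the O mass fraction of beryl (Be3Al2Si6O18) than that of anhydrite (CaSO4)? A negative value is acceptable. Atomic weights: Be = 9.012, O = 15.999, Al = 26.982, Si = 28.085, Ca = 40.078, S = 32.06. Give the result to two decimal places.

6.57 percentage points

First mineral: 287.982 g O in 537.492 g formula = 53.58 wt% O.
Second mineral: 63.996 g O in 136.134 g formula = 47.01 wt% O.
53.58% − 47.01% gives a difference of 6.57 percentage points.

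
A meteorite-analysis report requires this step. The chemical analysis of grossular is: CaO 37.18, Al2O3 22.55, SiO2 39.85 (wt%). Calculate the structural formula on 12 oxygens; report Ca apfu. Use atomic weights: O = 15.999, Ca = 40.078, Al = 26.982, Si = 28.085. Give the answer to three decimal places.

2.999 Ca apfu

CaO: 37.18/56.077 = 0.66302 mol → 0.66302 mol Ca, 0.66302 mol O.
Al2O3: 22.55/101.961 = 0.22116 mol → 0.44232 mol Al, 0.66348 mol O.
SiO2: 39.85/60.083 = 0.66325 mol → 0.66325 mol Si, 1.32650 mol O.
Total oxygen = 2.65300 mol. Normalization factor = 12/2.65300 = 4.52318.
Ca per 12 O = 0.66302 × 4.52318 = 2.999.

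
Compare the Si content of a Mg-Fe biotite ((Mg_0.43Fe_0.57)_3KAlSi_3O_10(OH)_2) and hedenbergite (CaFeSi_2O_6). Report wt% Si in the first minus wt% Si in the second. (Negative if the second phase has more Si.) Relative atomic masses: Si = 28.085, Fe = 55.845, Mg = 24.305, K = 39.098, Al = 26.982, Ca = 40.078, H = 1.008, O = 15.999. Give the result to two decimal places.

First mineral: 84.255 g Si in 471.187 g formula = 17.88 wt% Si.
Second mineral: 56.170 g Si in 248.087 g formula = 22.64 wt% Si.
17.88% − 22.64% gives a difference of -4.76 percentage points.

-4.76 percentage points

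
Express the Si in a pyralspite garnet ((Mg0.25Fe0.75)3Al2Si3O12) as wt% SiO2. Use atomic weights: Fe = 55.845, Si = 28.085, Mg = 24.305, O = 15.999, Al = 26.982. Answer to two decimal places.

Molar mass of (Mg0.25Fe0.75)3Al2Si3O12 = 0.75*24.305 + 2.25*55.845 + 2*26.982 + 3*28.085 + 12*15.999 = 474.087 g/mol.
Each formula unit contains 3 Si, equivalent to 3/1 = 3.0000 mol SiO2.
M(SiO2) = 1×28.085 + 2×15.999 = 60.083 g/mol.
Mass of SiO2 per formula unit = 3.0000 × 60.083 = 180.249 g.
SiO2 wt% = 180.249 / 474.087 × 100 = 38.02%.

38.02 wt%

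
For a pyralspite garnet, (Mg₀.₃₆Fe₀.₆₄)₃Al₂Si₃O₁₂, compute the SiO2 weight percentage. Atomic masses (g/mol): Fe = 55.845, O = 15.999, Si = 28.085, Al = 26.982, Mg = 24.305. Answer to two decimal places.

38.87 wt%

Molar mass of (Mg₀.₃₆Fe₀.₆₄)₃Al₂Si₃O₁₂ = 1.08*24.305 + 1.92*55.845 + 2*26.982 + 3*28.085 + 12*15.999 = 463.679 g/mol.
Each formula unit contains 3 Si, equivalent to 3/1 = 3.0000 mol SiO2.
M(SiO2) = 1×28.085 + 2×15.999 = 60.083 g/mol.
Mass of SiO2 per formula unit = 3.0000 × 60.083 = 180.249 g.
SiO2 wt% = 180.249 / 463.679 × 100 = 38.87%.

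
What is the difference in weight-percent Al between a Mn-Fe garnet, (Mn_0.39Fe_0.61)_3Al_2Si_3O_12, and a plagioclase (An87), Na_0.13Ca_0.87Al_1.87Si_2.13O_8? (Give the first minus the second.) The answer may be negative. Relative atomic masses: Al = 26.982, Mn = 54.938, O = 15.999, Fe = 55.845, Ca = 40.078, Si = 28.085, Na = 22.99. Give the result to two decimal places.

M((Mn_0.39Fe_0.61)_3Al_2Si_3O_12) = 496.681 g/mol, so wt% Al = 53.964/496.681 × 100 = 10.86%.
M(Na_0.13Ca_0.87Al_1.87Si_2.13O_8) = 276.126 g/mol, so wt% Al = 50.456/276.126 × 100 = 18.27%.
10.86 − 18.27 = -7.41 pp.

-7.41 percentage points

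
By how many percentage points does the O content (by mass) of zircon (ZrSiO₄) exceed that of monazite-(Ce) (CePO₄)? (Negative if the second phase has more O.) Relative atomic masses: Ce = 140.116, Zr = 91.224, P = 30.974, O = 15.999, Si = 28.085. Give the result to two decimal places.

O in ZrSiO₄: molar mass 183.305 g/mol; 4×15.999 = 63.996 g → 34.91 wt%.
O in CePO₄: molar mass 235.086 g/mol; 4×15.999 = 63.996 g → 27.22 wt%.
Difference = 34.91 − 27.22 = 7.69 percentage points.

7.69 percentage points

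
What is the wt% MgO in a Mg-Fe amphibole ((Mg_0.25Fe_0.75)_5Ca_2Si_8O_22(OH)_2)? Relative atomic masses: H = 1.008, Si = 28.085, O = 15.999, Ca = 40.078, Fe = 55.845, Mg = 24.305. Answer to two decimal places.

M((Mg_0.25Fe_0.75)_5Ca_2Si_8O_22(OH)_2) = 930.628 g/mol; M(MgO) = 40.304 g/mol.
Moles MgO per formula unit = 1.25 Mg ÷ 1 = 1.2500.
MgO fraction = (1.2500 × 40.304) / 930.628 = 50.380/930.628 = 0.0541.

5.41 wt%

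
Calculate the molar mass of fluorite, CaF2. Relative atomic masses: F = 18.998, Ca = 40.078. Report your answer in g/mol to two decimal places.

M = 1·40.078 + 2·18.998

78.07 g/mol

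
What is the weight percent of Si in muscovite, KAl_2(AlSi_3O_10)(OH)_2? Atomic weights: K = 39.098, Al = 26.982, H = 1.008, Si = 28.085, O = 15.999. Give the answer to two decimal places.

Formula mass = 1*39.098 + 3*26.982 + 3*28.085 + 12*15.999 + 2*1.008 = 398.303 g/mol, of which 84.255 g is Si.
So Si makes up 84.255/398.303 = 0.2115 of the mass, i.e. 21.15%.

21.15 wt%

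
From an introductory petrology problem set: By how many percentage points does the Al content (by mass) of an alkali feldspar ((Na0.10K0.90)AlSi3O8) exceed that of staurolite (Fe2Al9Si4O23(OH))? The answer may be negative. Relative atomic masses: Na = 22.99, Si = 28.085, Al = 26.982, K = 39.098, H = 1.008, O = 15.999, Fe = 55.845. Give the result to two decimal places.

-18.76 percentage points

Al in (Na0.10K0.90)AlSi3O8: molar mass 276.716 g/mol; 1×26.982 = 26.982 g → 9.75 wt%.
Al in Fe2Al9Si4O23(OH): molar mass 851.852 g/mol; 9×26.982 = 242.838 g → 28.51 wt%.
Difference = 9.75 − 28.51 = -18.76 percentage points.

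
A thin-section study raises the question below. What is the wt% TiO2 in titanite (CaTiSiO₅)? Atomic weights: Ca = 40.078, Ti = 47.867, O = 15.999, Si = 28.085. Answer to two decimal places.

40.74 wt%

M(CaTiSiO₅) = 196.025 g/mol; M(TiO2) = 79.865 g/mol.
Moles TiO2 per formula unit = 1 Ti ÷ 1 = 1.0000.
TiO2 fraction = (1.0000 × 79.865) / 196.025 = 79.865/196.025 = 0.4074.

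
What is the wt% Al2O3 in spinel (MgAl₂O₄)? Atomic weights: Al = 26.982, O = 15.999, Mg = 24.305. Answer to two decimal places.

Formula mass = 142.265 g/mol.
2 Al → 1.0000 mol Al2O3 per formula unit; M(Al2O3) = 101.961, so Al2O3 mass = 101.961 g.
101.961/142.265 × 100 = 71.67 wt%.

71.67 wt%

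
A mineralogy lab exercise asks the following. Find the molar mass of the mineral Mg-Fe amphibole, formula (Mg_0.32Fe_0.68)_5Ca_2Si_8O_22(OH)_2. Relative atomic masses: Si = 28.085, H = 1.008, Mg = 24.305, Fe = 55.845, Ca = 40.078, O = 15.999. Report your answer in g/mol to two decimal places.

919.59 g/mol

Mg: 1.60 × 24.305 = 38.8880
Fe: 3.40 × 55.845 = 189.8730
Ca: 2 × 40.078 = 80.1560
Si: 8 × 28.085 = 224.6800
O: 24 × 15.999 = 383.9760
H: 2 × 1.008 = 2.0160
Summing the contributions gives the formula mass.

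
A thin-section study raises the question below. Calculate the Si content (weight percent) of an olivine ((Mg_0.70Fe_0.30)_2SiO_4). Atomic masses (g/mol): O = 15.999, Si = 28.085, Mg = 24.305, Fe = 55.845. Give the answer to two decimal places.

17.60 weight percent

Molar mass of (Mg_0.70Fe_0.30)_2SiO_4: 1.40×24.305 + 0.60×55.845 + 1×28.085 + 4×15.999 = 159.615 g/mol.
Mass of Si per formula unit: 1 × 28.085 = 28.085 g.
Weight fraction Si = 28.085 / 159.615 = 0.1760.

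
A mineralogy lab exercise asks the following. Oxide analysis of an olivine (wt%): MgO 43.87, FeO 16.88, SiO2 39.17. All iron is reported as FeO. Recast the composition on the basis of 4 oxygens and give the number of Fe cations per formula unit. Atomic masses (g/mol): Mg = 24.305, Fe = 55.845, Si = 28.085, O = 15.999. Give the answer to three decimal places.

0.358 Fe apfu

MgO: 43.87/40.304 = 1.08848 mol → 1.08848 mol Mg, 1.08848 mol O.
FeO: 16.88/71.844 = 0.23495 mol → 0.23495 mol Fe, 0.23495 mol O.
SiO2: 39.17/60.083 = 0.65193 mol → 0.65193 mol Si, 1.30386 mol O.
Total oxygen = 2.62729 mol. Normalization factor = 4/2.62729 = 1.52248.
Fe per 4 O = 0.23495 × 1.52248 = 0.358.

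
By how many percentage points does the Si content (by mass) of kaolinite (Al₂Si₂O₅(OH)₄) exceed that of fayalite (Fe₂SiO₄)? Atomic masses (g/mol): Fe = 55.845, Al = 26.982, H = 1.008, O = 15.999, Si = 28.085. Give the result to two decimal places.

7.98 percentage points

M(Al₂Si₂O₅(OH)₄) = 258.157 g/mol, so wt% Si = 56.170/258.157 × 100 = 21.76%.
M(Fe₂SiO₄) = 203.771 g/mol, so wt% Si = 28.085/203.771 × 100 = 13.78%.
21.76 − 13.78 = 7.98 pp.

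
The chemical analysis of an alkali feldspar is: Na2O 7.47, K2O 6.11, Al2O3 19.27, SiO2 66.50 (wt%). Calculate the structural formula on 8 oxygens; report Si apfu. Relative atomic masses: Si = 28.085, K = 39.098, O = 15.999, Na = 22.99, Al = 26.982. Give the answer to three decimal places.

Na2O (M=61.979): mol = 0.12052; Na = 0.24104, O = 0.12052.
K2O (M=94.195): mol = 0.06487; K = 0.12974, O = 0.06487.
Al2O3 (M=101.961): mol = 0.18899; Al = 0.37798, O = 0.56697.
SiO2 (M=60.083): mol = 1.10680; Si = 1.10680, O = 2.21360.
ΣO = 2.96596; factor = 8/ΣO = 2.69727.
Si apfu = 1.10680 × 2.69727 = 2.985.

2.985 Si apfu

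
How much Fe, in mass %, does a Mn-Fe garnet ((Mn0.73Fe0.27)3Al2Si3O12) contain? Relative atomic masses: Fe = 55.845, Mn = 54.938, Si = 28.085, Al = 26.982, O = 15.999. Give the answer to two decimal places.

M((Mn0.73Fe0.27)3Al2Si3O12) = 495.756 g/mol.
Fe contributes 0.81 × 55.845 = 45.234 g per mole.
45.234/495.756 = 0.0912 → 9.12%.

9.12 mass %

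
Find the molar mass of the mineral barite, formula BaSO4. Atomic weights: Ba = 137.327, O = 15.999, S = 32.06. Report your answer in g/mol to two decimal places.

233.38 g/mol

The formula mass is the sum 1·137.327 + 1·32.06 + 4·15.999.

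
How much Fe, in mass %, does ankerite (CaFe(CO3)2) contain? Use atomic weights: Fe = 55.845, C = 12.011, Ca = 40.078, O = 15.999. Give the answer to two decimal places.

25.86 mass %

M(CaFe(CO3)2) = 215.939 g/mol.
Fe contributes 1 × 55.845 = 55.845 g per mole.
55.845/215.939 = 0.2586 → 25.86%.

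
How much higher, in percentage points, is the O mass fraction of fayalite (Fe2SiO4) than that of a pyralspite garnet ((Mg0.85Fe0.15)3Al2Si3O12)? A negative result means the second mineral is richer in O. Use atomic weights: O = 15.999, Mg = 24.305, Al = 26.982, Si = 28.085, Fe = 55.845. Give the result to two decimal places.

-14.60 percentage points

O in Fe2SiO4: molar mass 203.771 g/mol; 4×15.999 = 63.996 g → 31.41 wt%.
O in (Mg0.85Fe0.15)3Al2Si3O12: molar mass 417.315 g/mol; 12×15.999 = 191.988 g → 46.01 wt%.
Difference = 31.41 − 46.01 = -14.60 percentage points.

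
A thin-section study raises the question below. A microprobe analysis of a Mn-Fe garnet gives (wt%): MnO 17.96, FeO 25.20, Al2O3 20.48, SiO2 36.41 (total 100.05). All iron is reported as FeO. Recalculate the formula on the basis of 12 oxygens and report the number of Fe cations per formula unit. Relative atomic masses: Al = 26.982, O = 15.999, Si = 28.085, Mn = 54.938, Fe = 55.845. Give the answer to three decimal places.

MnO (M=70.937): mol = 0.25318; Mn = 0.25318, O = 0.25318.
FeO (M=71.844): mol = 0.35076; Fe = 0.35076, O = 0.35076.
Al2O3 (M=101.961): mol = 0.20086; Al = 0.40172, O = 0.60258.
SiO2 (M=60.083): mol = 0.60600; Si = 0.60600, O = 1.21200.
ΣO = 2.41852; factor = 12/ΣO = 4.96171.
Fe apfu = 0.35076 × 4.96171 = 1.740.

1.740 Fe apfu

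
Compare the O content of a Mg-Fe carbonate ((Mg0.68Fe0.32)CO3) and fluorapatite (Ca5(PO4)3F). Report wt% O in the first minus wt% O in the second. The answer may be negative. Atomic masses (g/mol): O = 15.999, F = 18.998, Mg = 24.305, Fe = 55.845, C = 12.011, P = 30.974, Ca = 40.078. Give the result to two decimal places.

O in (Mg0.68Fe0.32)CO3: molar mass 94.406 g/mol; 3×15.999 = 47.997 g → 50.84 wt%.
O in Ca5(PO4)3F: molar mass 504.298 g/mol; 12×15.999 = 191.988 g → 38.07 wt%.
Difference = 50.84 − 38.07 = 12.77 percentage points.

12.77 percentage points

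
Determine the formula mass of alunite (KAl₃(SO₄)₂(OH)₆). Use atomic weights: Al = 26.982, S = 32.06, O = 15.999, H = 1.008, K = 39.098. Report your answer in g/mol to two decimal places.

414.20 g/mol

M = 1·39.098 + 3·26.982 + 2·32.06 + 14·15.999 + 6·1.008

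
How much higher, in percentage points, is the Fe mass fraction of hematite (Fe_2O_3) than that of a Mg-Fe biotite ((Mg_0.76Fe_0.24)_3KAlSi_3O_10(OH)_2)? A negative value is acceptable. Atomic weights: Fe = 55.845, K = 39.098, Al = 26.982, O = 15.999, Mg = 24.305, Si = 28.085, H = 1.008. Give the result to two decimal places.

60.80 percentage points

First mineral: 111.690 g Fe in 159.687 g formula = 69.94 wt% Fe.
Second mineral: 40.208 g Fe in 439.963 g formula = 9.14 wt% Fe.
69.94% − 9.14% gives a difference of 60.80 percentage points.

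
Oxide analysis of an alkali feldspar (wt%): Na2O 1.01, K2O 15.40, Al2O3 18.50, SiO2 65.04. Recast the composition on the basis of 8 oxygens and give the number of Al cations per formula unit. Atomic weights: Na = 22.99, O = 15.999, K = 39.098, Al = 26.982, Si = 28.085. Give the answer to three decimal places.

Na2O (M=61.979): mol = 0.01630; Na = 0.03260, O = 0.01630.
K2O (M=94.195): mol = 0.16349; K = 0.32698, O = 0.16349.
Al2O3 (M=101.961): mol = 0.18144; Al = 0.36288, O = 0.54432.
SiO2 (M=60.083): mol = 1.08250; Si = 1.08250, O = 2.16500.
ΣO = 2.88911; factor = 8/ΣO = 2.76902.
Al apfu = 0.36288 × 2.76902 = 1.005.

1.005 Al apfu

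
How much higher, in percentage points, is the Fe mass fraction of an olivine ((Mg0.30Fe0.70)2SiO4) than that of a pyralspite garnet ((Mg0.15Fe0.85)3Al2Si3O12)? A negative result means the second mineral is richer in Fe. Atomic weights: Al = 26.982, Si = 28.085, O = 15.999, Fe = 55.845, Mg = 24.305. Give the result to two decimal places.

12.85 percentage points

First mineral: 78.183 g Fe in 184.847 g formula = 42.30 wt% Fe.
Second mineral: 142.405 g Fe in 483.549 g formula = 29.45 wt% Fe.
42.30% − 29.45% gives a difference of 12.85 percentage points.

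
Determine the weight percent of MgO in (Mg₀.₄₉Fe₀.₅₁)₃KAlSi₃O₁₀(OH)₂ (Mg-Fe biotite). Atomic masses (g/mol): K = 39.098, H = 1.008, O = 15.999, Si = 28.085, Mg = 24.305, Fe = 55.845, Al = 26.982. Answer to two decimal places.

Molar mass of (Mg₀.₄₉Fe₀.₅₁)₃KAlSi₃O₁₀(OH)₂ = 1.47*24.305 + 1.53*55.845 + 1*39.098 + 1*26.982 + 3*28.085 + 12*15.999 + 2*1.008 = 465.510 g/mol.
Each formula unit contains 1.47 Mg, equivalent to 1.47/1 = 1.4700 mol MgO.
M(MgO) = 1×24.305 + 1×15.999 = 40.304 g/mol.
Mass of MgO per formula unit = 1.4700 × 40.304 = 59.247 g.
MgO wt% = 59.247 / 465.510 × 100 = 12.73%.

12.73 wt%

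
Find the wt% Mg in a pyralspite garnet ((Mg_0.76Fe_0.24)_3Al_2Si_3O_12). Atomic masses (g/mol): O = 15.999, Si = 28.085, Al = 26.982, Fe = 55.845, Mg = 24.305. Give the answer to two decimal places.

M((Mg_0.76Fe_0.24)_3Al_2Si_3O_12) = 425.831 g/mol.
Mg contributes 2.28 × 24.305 = 55.415 g per mole.
55.415/425.831 = 0.1301 → 13.01%.

13.01 wt%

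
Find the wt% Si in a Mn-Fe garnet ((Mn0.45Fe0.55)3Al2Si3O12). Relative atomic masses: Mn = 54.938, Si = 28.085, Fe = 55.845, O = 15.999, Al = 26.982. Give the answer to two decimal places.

16.97 weight percent

M((Mn0.45Fe0.55)3Al2Si3O12) = 496.518 g/mol.
Si contributes 3 × 28.085 = 84.255 g per mole.
84.255/496.518 = 0.1697 → 16.97%.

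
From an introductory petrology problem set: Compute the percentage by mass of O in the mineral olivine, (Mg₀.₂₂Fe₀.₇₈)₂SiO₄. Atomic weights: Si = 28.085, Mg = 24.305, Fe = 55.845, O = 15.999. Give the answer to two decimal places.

33.70 mass %

Formula mass = 0.44*24.305 + 1.56*55.845 + 1*28.085 + 4*15.999 = 189.893 g/mol, of which 63.996 g is O.
So O makes up 63.996/189.893 = 0.3370 of the mass, i.e. 33.70%.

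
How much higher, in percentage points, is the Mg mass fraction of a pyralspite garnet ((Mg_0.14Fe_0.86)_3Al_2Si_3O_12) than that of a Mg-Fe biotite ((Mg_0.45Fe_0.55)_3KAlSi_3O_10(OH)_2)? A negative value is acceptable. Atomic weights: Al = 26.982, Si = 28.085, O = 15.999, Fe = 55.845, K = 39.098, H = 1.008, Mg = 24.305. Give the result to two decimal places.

M((Mg_0.14Fe_0.86)_3Al_2Si_3O_12) = 484.495 g/mol, so wt% Mg = 10.208/484.495 × 100 = 2.11%.
M((Mg_0.45Fe_0.55)_3KAlSi_3O_10(OH)_2) = 469.295 g/mol, so wt% Mg = 32.812/469.295 × 100 = 6.99%.
2.11 − 6.99 = -4.88 pp.

-4.88 percentage points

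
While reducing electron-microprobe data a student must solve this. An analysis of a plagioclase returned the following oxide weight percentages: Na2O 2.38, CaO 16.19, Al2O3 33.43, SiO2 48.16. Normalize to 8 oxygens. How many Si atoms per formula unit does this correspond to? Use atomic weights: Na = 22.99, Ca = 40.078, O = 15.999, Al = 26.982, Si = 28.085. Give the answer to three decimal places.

Na2O (M=61.979): mol = 0.03840; Na = 0.07680, O = 0.03840.
CaO (M=56.077): mol = 0.28871; Ca = 0.28871, O = 0.28871.
Al2O3 (M=101.961): mol = 0.32787; Al = 0.65574, O = 0.98361.
SiO2 (M=60.083): mol = 0.80156; Si = 0.80156, O = 1.60312.
ΣO = 2.91384; factor = 8/ΣO = 2.74552.
Si apfu = 0.80156 × 2.74552 = 2.201.

2.201 Si apfu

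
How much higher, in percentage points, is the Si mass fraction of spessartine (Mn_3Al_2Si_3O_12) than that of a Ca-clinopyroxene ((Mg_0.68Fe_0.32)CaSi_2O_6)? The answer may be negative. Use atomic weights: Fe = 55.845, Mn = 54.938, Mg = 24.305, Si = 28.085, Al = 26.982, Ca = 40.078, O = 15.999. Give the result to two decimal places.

-7.76 percentage points

Si in Mn_3Al_2Si_3O_12: molar mass 495.021 g/mol; 3×28.085 = 84.255 g → 17.02 wt%.
Si in (Mg_0.68Fe_0.32)CaSi_2O_6: molar mass 226.640 g/mol; 2×28.085 = 56.170 g → 24.78 wt%.
Difference = 17.02 − 24.78 = -7.76 percentage points.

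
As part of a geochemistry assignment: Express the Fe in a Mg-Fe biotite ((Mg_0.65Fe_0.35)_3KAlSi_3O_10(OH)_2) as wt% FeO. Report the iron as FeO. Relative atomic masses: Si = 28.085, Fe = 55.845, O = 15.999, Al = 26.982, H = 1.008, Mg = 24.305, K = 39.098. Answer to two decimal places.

16.75 wt%

Molar mass of (Mg_0.65Fe_0.35)_3KAlSi_3O_10(OH)_2 = 1.95·24.305 + 1.05·55.845 + 1·39.098 + 1·26.982 + 3·28.085 + 12·15.999 + 2·1.008 = 450.371 g/mol.
Each formula unit contains 1.05 Fe, equivalent to 1.05/1 = 1.0500 mol FeO.
M(FeO) = 1×55.845 + 1×15.999 = 71.844 g/mol.
Mass of FeO per formula unit = 1.0500 × 71.844 = 75.436 g.
FeO wt% = 75.436 / 450.371 × 100 = 16.75%.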